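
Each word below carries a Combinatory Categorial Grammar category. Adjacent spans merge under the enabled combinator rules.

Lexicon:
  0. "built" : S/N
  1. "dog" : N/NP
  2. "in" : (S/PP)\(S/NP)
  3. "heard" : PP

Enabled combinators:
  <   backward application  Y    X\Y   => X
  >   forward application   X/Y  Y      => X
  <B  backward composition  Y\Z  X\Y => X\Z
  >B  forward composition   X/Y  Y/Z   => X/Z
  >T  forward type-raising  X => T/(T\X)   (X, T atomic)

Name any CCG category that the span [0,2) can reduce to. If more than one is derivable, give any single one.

[0,4] S   >
  [0,3] S/PP   <
    [0,2] S/NP   >B
      [0,1] "built" : S/N
      [1,2] "dog" : N/NP
    [2,3] "in" : (S/PP)\(S/NP)
  [3,4] "heard" : PP

S/NP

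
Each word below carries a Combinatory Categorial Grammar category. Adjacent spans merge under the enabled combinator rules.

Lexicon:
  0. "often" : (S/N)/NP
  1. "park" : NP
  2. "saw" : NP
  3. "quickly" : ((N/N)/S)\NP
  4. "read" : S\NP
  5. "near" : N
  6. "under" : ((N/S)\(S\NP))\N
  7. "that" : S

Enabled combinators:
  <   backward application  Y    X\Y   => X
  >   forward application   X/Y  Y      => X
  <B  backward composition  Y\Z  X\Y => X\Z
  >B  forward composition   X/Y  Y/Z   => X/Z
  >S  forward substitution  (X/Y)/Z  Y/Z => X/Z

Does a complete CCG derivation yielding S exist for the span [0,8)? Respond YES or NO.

YES

[0,8] S   >
  [0,2] S/N   >
    [0,1] "often" : (S/N)/NP
    [1,2] "park" : NP
  [2,8] N   >
    [2,7] N/S   >S
      [2,4] (N/N)/S   <
        [2,3] "saw" : NP
        [3,4] "quickly" : ((N/N)/S)\NP
      [4,7] N/S   <
        [4,5] "read" : S\NP
        [5,7] (N/S)\(S\NP)   <
          [5,6] "near" : N
          [6,7] "under" : ((N/S)\(S\NP))\N
    [7,8] "that" : S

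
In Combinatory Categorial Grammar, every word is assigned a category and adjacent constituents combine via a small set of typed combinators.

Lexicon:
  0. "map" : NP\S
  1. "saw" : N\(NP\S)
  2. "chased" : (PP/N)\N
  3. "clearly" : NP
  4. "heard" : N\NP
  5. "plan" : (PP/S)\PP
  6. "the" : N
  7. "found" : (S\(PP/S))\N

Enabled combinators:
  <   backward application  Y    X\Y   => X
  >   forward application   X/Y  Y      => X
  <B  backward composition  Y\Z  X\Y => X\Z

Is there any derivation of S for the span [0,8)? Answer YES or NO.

YES

[0,8] S   <
  [0,6] PP/S   <
    [0,5] PP   >
      [0,3] PP/N   <
        [0,2] N   <
          [0,1] "map" : NP\S
          [1,2] "saw" : N\(NP\S)
        [2,3] "chased" : (PP/N)\N
      [3,5] N   <
        [3,4] "clearly" : NP
        [4,5] "heard" : N\NP
    [5,6] "plan" : (PP/S)\PP
  [6,8] S\(PP/S)   <
    [6,7] "the" : N
    [7,8] "found" : (S\(PP/S))\N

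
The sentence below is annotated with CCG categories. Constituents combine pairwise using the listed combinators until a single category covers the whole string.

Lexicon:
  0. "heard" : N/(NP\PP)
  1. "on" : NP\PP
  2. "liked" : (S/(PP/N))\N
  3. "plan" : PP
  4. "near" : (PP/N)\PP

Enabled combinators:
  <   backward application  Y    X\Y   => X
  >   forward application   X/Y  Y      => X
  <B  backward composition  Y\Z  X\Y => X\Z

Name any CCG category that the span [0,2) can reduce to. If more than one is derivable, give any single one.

[0,5] S   >
  [0,3] S/(PP/N)   <
    [0,2] N   >
      [0,1] "heard" : N/(NP\PP)
      [1,2] "on" : NP\PP
    [2,3] "liked" : (S/(PP/N))\N
  [3,5] PP/N   <
    [3,4] "plan" : PP
    [4,5] "near" : (PP/N)\PP

N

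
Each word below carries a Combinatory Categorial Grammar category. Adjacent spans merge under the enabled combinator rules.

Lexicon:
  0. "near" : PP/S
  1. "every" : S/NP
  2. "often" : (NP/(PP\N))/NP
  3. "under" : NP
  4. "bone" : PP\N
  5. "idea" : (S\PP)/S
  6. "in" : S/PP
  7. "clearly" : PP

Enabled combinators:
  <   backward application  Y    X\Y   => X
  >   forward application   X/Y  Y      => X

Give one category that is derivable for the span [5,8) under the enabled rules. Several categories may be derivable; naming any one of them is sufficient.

S\PP

[0,8] S   <
  [0,5] PP   >
    [0,1] "near" : PP/S
    [1,5] S   >
      [1,2] "every" : S/NP
      [2,5] NP   >
        [2,4] NP/(PP\N)   >
          [2,3] "often" : (NP/(PP\N))/NP
          [3,4] "under" : NP
        [4,5] "bone" : PP\N
  [5,8] S\PP   >
    [5,6] "idea" : (S\PP)/S
    [6,8] S   >
      [6,7] "in" : S/PP
      [7,8] "clearly" : PP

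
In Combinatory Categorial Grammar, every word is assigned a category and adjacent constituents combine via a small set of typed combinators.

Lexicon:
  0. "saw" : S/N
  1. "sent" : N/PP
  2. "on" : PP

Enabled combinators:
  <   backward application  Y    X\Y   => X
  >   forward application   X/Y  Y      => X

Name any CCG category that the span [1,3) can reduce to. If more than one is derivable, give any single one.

N

[0,3] S   >
  [0,1] "saw" : S/N
  [1,3] N   >
    [1,2] "sent" : N/PP
    [2,3] "on" : PP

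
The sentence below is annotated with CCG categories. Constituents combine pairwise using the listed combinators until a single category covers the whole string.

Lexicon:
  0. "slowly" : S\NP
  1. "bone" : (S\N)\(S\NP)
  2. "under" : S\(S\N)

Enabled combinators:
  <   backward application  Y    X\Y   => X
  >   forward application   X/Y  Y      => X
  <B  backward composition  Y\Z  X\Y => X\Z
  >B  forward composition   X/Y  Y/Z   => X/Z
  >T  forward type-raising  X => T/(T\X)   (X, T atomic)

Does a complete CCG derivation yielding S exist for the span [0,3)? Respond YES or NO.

[0,3] S   <
  [0,2] S\N   <
    [0,1] "slowly" : S\NP
    [1,2] "bone" : (S\N)\(S\NP)
  [2,3] "under" : S\(S\N)

YES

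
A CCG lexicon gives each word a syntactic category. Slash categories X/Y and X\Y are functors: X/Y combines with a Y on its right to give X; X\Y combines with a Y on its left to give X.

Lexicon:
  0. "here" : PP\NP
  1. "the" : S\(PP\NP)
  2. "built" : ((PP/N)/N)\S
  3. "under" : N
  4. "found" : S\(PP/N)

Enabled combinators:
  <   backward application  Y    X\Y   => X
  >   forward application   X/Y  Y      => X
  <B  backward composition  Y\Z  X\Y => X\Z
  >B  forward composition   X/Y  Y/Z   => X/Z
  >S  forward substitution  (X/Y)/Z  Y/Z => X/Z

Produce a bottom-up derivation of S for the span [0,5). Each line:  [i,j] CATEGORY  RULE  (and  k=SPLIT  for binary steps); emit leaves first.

[0,5] S   <
  [0,4] PP/N   >
    [0,3] (PP/N)/N   <
      [0,2] S   <
        [0,1] "here" : PP\NP
        [1,2] "the" : S\(PP\NP)
      [2,3] "built" : ((PP/N)/N)\S
    [3,4] "under" : N
  [4,5] "found" : S\(PP/N)

[0,1] PP\NP  lex  "here"
[1,2] S\(PP\NP)  lex  "the"
[0,2] S  <  k=1
[2,3] ((PP/N)/N)\S  lex  "built"
[0,3] (PP/N)/N  <  k=2
[3,4] N  lex  "under"
[0,4] PP/N  >  k=3
[4,5] S\(PP/N)  lex  "found"
[0,5] S  <  k=4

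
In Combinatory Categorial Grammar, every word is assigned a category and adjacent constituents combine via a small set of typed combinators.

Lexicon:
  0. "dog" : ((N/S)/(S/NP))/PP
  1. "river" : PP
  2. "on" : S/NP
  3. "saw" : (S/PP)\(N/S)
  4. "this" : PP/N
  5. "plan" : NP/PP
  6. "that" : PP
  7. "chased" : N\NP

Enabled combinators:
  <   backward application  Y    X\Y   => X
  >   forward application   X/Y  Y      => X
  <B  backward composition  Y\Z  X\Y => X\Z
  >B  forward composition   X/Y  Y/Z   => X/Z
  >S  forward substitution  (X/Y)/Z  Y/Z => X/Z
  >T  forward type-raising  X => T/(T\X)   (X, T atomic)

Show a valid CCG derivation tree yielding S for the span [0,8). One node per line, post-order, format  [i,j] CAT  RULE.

[0,8] S   >
  [0,4] S/PP   <
    [0,3] N/S   >
      [0,2] (N/S)/(S/NP)   >
        [0,1] "dog" : ((N/S)/(S/NP))/PP
        [1,2] "river" : PP
      [2,3] "on" : S/NP
    [3,4] "saw" : (S/PP)\(N/S)
  [4,8] PP   >
    [4,5] "this" : PP/N
    [5,8] N   <
      [5,7] NP   >
        [5,6] "plan" : NP/PP
        [6,7] "that" : PP
      [7,8] "chased" : N\NP

[0,1] ((N/S)/(S/NP))/PP  lex  "dog"
[1,2] PP  lex  "river"
[0,2] (N/S)/(S/NP)  >  k=1
[2,3] S/NP  lex  "on"
[0,3] N/S  >  k=2
[3,4] (S/PP)\(N/S)  lex  "saw"
[0,4] S/PP  <  k=3
[4,5] PP/N  lex  "this"
[5,6] NP/PP  lex  "plan"
[6,7] PP  lex  "that"
[5,7] NP  >  k=6
[7,8] N\NP  lex  "chased"
[5,8] N  <  k=7
[4,8] PP  >  k=5
[0,8] S  >  k=4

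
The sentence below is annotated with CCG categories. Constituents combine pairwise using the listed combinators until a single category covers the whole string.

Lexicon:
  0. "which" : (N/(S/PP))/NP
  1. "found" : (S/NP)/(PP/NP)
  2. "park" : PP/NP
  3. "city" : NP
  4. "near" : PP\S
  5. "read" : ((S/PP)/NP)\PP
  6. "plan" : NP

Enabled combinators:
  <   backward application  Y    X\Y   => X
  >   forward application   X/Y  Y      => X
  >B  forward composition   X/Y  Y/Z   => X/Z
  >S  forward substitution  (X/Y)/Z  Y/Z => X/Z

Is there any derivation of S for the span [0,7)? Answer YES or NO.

(N/(S/PP))/NP (S/NP)/(PP/NP) PP/NP NP PP\S ((S/PP)/NP)\PP NP
CKY chart[0,7] = {N}; S ∉ chart

NO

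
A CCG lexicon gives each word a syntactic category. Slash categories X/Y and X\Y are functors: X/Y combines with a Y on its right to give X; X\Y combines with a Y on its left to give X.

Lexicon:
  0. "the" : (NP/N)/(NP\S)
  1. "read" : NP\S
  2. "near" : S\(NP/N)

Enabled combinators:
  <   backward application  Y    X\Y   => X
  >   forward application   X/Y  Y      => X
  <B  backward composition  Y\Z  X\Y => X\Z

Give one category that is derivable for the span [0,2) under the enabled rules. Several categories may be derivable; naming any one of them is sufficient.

NP/N

[0,3] S   <
  [0,2] NP/N   >
    [0,1] "the" : (NP/N)/(NP\S)
    [1,2] "read" : NP\S
  [2,3] "near" : S\(NP/N)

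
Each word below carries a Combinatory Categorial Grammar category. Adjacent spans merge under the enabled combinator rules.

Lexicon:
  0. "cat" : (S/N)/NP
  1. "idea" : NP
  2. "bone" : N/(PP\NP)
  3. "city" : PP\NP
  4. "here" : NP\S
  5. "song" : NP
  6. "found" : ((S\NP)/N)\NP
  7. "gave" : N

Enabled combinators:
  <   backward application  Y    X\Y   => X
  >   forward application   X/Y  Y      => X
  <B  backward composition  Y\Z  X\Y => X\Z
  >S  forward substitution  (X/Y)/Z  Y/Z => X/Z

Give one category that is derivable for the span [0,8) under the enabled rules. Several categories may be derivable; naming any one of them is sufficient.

S

[0,8] S   <
  [0,5] NP   <
    [0,4] S   >
      [0,2] S/N   >
        [0,1] "cat" : (S/N)/NP
        [1,2] "idea" : NP
      [2,4] N   >
        [2,3] "bone" : N/(PP\NP)
        [3,4] "city" : PP\NP
    [4,5] "here" : NP\S
  [5,8] S\NP   >
    [5,7] (S\NP)/N   <
      [5,6] "song" : NP
      [6,7] "found" : ((S\NP)/N)\NP
    [7,8] "gave" : N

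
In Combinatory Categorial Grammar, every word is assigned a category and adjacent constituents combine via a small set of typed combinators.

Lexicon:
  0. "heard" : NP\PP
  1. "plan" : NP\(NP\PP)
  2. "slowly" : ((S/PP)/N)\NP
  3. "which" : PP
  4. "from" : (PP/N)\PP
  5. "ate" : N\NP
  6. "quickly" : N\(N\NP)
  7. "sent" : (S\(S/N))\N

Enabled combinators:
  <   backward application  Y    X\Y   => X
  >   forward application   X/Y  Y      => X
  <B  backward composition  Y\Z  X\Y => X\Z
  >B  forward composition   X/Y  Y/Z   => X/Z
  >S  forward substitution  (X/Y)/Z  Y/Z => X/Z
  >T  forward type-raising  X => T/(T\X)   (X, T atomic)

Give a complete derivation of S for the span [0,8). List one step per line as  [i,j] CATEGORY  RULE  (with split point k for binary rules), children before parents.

[0,1] NP\PP  lex  "heard"
[1,2] NP\(NP\PP)  lex  "plan"
[0,2] NP  <  k=1
[2,3] ((S/PP)/N)\NP  lex  "slowly"
[0,3] (S/PP)/N  <  k=2
[3,4] PP  lex  "which"
[4,5] (PP/N)\PP  lex  "from"
[3,5] PP/N  <  k=4
[0,5] S/N  >S  k=3
[5,6] N\NP  lex  "ate"
[6,7] N\(N\NP)  lex  "quickly"
[5,7] N  <  k=6
[7,8] (S\(S/N))\N  lex  "sent"
[5,8] S\(S/N)  <  k=7
[0,8] S  <  k=5

[0,8] S   <
  [0,5] S/N   >S
    [0,3] (S/PP)/N   <
      [0,2] NP   <
        [0,1] "heard" : NP\PP
        [1,2] "plan" : NP\(NP\PP)
      [2,3] "slowly" : ((S/PP)/N)\NP
    [3,5] PP/N   <
      [3,4] "which" : PP
      [4,5] "from" : (PP/N)\PP
  [5,8] S\(S/N)   <
    [5,7] N   <
      [5,6] "ate" : N\NP
      [6,7] "quickly" : N\(N\NP)
    [7,8] "sent" : (S\(S/N))\N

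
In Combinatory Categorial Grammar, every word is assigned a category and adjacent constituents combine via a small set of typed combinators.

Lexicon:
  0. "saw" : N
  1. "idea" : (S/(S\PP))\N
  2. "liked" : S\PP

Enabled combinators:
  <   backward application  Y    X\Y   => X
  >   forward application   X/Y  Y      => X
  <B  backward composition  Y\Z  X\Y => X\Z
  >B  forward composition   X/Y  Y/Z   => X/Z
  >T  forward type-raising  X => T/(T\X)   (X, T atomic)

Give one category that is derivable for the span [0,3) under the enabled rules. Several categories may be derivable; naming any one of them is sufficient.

[0,3] S   >
  [0,2] S/(S\PP)   <
    [0,1] "saw" : N
    [1,2] "idea" : (S/(S\PP))\N
  [2,3] "liked" : S\PP

S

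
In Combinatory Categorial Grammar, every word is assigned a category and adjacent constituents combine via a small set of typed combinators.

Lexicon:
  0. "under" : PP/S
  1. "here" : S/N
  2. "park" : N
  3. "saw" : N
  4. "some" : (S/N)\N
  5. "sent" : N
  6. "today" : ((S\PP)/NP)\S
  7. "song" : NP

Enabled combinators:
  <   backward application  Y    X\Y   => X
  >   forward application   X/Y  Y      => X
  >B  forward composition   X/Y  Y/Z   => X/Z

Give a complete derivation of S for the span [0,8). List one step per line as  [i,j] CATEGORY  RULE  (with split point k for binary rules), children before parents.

[0,1] PP/S  lex  "under"
[1,2] S/N  lex  "here"
[0,2] PP/N  >B  k=1
[2,3] N  lex  "park"
[0,3] PP  >  k=2
[3,4] N  lex  "saw"
[4,5] (S/N)\N  lex  "some"
[3,5] S/N  <  k=4
[5,6] N  lex  "sent"
[3,6] S  >  k=5
[6,7] ((S\PP)/NP)\S  lex  "today"
[3,7] (S\PP)/NP  <  k=6
[7,8] NP  lex  "song"
[3,8] S\PP  >  k=7
[0,8] S  <  k=3

[0,8] S   <
  [0,3] PP   >
    [0,2] PP/N   >B
      [0,1] "under" : PP/S
      [1,2] "here" : S/N
    [2,3] "park" : N
  [3,8] S\PP   >
    [3,7] (S\PP)/NP   <
      [3,6] S   >
        [3,5] S/N   <
          [3,4] "saw" : N
          [4,5] "some" : (S/N)\N
        [5,6] "sent" : N
      [6,7] "today" : ((S\PP)/NP)\S
    [7,8] "song" : NP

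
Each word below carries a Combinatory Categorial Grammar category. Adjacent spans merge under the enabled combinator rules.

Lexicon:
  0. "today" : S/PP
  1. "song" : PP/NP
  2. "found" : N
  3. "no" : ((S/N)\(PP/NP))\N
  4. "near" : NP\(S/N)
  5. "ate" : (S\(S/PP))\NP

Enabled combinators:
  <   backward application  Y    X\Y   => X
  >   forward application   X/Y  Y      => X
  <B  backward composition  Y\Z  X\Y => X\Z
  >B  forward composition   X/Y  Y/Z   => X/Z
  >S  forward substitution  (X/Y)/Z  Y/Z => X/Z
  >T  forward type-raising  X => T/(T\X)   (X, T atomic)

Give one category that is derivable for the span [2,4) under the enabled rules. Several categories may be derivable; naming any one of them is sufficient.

(S/N)\(PP/NP)

[0,6] S   <
  [0,1] "today" : S/PP
  [1,6] S\(S/PP)   <
    [1,5] NP   <
      [1,4] S/N   <
        [1,2] "song" : PP/NP
        [2,4] (S/N)\(PP/NP)   <
          [2,3] "found" : N
          [3,4] "no" : ((S/N)\(PP/NP))\N
      [4,5] "near" : NP\(S/N)
    [5,6] "ate" : (S\(S/PP))\NP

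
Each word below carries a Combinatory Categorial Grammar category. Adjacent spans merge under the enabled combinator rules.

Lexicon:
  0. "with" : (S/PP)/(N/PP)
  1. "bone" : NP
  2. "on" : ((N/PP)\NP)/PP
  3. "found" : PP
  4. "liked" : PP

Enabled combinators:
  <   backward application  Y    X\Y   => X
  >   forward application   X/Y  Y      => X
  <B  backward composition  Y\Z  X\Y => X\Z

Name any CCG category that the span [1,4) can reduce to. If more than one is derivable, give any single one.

[0,5] S   >
  [0,4] S/PP   >
    [0,1] "with" : (S/PP)/(N/PP)
    [1,4] N/PP   <
      [1,2] "bone" : NP
      [2,4] (N/PP)\NP   >
        [2,3] "on" : ((N/PP)\NP)/PP
        [3,4] "found" : PP
  [4,5] "liked" : PP

N/PP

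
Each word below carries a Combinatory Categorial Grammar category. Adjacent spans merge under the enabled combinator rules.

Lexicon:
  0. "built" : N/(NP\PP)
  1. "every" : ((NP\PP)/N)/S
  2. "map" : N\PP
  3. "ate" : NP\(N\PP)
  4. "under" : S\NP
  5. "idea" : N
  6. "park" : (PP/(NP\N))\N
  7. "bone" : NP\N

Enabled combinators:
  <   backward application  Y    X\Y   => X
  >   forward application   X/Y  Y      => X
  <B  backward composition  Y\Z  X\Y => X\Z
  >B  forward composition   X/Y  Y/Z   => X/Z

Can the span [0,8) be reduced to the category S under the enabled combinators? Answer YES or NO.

NO

N/(NP\PP) ((NP\PP)/N)/S N\PP NP\(N\PP) S\NP N (PP/(NP\N))\N NP\N
CKY chart[0,8] = {PP}; S ∉ chart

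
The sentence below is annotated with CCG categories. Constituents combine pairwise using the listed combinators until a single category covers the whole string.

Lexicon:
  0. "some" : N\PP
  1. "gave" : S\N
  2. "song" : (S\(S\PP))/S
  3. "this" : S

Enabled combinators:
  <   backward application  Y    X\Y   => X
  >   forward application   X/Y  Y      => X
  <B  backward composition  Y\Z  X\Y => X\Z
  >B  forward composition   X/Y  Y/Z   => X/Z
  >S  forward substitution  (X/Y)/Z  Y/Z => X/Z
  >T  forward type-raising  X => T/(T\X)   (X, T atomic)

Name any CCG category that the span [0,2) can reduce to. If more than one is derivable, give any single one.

S\PP

[0,4] S   <
  [0,2] S\PP   <B
    [0,1] "some" : N\PP
    [1,2] "gave" : S\N
  [2,4] S\(S\PP)   >
    [2,3] "song" : (S\(S\PP))/S
    [3,4] "this" : S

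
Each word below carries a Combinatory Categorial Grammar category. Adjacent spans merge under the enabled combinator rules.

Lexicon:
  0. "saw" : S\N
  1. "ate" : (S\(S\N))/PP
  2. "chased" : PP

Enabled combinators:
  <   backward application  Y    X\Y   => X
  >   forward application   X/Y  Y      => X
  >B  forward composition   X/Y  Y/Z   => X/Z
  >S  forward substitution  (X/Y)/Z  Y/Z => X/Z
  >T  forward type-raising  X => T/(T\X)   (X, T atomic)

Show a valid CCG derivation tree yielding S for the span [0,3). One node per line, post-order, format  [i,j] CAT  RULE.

[0,1] S\N  lex  "saw"
[1,2] (S\(S\N))/PP  lex  "ate"
[2,3] PP  lex  "chased"
[1,3] S\(S\N)  >  k=2
[0,3] S  <  k=1

[0,3] S   <
  [0,1] "saw" : S\N
  [1,3] S\(S\N)   >
    [1,2] "ate" : (S\(S\N))/PP
    [2,3] "chased" : PP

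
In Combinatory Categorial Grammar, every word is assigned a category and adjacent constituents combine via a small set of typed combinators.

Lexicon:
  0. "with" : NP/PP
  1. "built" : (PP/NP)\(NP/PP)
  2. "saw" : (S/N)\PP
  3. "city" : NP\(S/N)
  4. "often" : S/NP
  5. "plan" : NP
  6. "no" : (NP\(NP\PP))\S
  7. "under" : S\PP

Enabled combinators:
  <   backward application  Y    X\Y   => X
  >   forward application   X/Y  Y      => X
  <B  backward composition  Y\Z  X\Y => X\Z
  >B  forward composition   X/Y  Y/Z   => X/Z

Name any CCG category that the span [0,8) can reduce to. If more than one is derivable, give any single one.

S

[0,8] S   <
  [0,7] PP   >
    [0,2] PP/NP   <
      [0,1] "with" : NP/PP
      [1,2] "built" : (PP/NP)\(NP/PP)
    [2,7] NP   <
      [2,4] NP\PP   <B
        [2,3] "saw" : (S/N)\PP
        [3,4] "city" : NP\(S/N)
      [4,7] NP\(NP\PP)   <
        [4,6] S   >
          [4,5] "often" : S/NP
          [5,6] "plan" : NP
        [6,7] "no" : (NP\(NP\PP))\S
  [7,8] "under" : S\PP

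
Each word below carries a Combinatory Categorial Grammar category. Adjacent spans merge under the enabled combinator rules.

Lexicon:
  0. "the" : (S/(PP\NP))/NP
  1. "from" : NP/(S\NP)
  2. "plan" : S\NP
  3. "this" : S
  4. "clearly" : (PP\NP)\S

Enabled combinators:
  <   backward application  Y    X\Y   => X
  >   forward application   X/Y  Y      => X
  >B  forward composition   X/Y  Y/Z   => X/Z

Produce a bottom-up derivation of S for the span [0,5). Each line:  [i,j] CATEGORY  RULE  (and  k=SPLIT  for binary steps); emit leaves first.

[0,5] S   >
  [0,3] S/(PP\NP)   >
    [0,1] "the" : (S/(PP\NP))/NP
    [1,3] NP   >
      [1,2] "from" : NP/(S\NP)
      [2,3] "plan" : S\NP
  [3,5] PP\NP   <
    [3,4] "this" : S
    [4,5] "clearly" : (PP\NP)\S

[0,1] (S/(PP\NP))/NP  lex  "the"
[1,2] NP/(S\NP)  lex  "from"
[2,3] S\NP  lex  "plan"
[1,3] NP  >  k=2
[0,3] S/(PP\NP)  >  k=1
[3,4] S  lex  "this"
[4,5] (PP\NP)\S  lex  "clearly"
[3,5] PP\NP  <  k=4
[0,5] S  >  k=3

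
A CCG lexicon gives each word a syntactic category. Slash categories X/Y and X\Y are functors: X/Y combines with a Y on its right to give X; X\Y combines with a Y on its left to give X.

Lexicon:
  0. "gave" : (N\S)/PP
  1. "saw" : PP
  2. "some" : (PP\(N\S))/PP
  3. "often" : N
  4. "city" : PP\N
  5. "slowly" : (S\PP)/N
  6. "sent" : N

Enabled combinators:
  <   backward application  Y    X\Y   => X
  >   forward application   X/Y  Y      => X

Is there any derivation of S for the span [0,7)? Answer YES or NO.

YES

[0,7] S   <
  [0,5] PP   <
    [0,2] N\S   >
      [0,1] "gave" : (N\S)/PP
      [1,2] "saw" : PP
    [2,5] PP\(N\S)   >
      [2,3] "some" : (PP\(N\S))/PP
      [3,5] PP   <
        [3,4] "often" : N
        [4,5] "city" : PP\N
  [5,7] S\PP   >
    [5,6] "slowly" : (S\PP)/N
    [6,7] "sent" : N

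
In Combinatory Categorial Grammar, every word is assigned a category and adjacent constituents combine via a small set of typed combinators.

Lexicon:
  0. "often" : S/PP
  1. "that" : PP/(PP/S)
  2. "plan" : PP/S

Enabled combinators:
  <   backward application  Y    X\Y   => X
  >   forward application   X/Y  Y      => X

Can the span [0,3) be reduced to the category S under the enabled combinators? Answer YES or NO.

YES

[0,3] S   >
  [0,1] "often" : S/PP
  [1,3] PP   >
    [1,2] "that" : PP/(PP/S)
    [2,3] "plan" : PP/S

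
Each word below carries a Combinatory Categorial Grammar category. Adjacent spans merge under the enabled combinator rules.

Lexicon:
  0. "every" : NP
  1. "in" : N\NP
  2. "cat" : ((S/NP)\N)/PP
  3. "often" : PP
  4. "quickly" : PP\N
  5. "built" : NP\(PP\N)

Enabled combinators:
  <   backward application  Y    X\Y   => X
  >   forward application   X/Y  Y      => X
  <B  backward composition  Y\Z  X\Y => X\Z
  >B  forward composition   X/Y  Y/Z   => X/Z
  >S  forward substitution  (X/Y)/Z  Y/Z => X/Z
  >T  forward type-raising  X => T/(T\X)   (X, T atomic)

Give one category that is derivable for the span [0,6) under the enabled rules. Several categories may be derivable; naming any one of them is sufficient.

[0,6] S   >
  [0,4] S/NP   <
    [0,2] N   <
      [0,1] "every" : NP
      [1,2] "in" : N\NP
    [2,4] (S/NP)\N   >
      [2,3] "cat" : ((S/NP)\N)/PP
      [3,4] "often" : PP
  [4,6] NP   <
    [4,5] "quickly" : PP\N
    [5,6] "built" : NP\(PP\N)

S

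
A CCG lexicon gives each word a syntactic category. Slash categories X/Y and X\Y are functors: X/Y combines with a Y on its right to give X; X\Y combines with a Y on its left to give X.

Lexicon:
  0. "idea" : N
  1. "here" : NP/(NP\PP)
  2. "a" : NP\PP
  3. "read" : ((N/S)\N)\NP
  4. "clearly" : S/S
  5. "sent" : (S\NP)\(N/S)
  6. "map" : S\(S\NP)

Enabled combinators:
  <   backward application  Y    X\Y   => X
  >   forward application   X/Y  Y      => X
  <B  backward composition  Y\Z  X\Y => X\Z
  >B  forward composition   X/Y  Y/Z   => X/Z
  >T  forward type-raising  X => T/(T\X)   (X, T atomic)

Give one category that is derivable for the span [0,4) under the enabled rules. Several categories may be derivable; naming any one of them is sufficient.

N/S

[0,7] S   <
  [0,6] S\NP   <
    [0,5] N/S   >B
      [0,4] N/S   <
        [0,1] "idea" : N
        [1,4] (N/S)\N   <
          [1,3] NP   >
            [1,2] "here" : NP/(NP\PP)
            [2,3] "a" : NP\PP
          [3,4] "read" : ((N/S)\N)\NP
      [4,5] "clearly" : S/S
    [5,6] "sent" : (S\NP)\(N/S)
  [6,7] "map" : S\(S\NP)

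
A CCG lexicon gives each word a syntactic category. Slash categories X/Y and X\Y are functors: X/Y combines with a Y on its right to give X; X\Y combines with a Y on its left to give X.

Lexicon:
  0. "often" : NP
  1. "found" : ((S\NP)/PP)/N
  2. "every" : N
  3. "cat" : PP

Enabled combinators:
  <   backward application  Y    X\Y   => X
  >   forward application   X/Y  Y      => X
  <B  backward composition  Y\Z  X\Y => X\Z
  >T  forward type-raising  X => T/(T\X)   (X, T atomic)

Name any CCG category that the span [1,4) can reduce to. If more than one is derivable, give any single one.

S\NP

[0,4] S   <
  [0,1] "often" : NP
  [1,4] S\NP   >
    [1,3] (S\NP)/PP   >
      [1,2] "found" : ((S\NP)/PP)/N
      [2,3] "every" : N
    [3,4] "cat" : PP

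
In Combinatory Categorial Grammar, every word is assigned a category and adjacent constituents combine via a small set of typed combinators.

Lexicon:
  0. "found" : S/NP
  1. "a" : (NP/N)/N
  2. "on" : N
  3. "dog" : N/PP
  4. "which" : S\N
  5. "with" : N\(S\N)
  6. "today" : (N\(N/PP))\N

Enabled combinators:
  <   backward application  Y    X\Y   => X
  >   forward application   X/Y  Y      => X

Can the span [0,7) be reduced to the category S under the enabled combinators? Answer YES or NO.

YES

[0,7] S   >
  [0,1] "found" : S/NP
  [1,7] NP   >
    [1,3] NP/N   >
      [1,2] "a" : (NP/N)/N
      [2,3] "on" : N
    [3,7] N   <
      [3,4] "dog" : N/PP
      [4,7] N\(N/PP)   <
        [4,6] N   <
          [4,5] "which" : S\N
          [5,6] "with" : N\(S\N)
        [6,7] "today" : (N\(N/PP))\N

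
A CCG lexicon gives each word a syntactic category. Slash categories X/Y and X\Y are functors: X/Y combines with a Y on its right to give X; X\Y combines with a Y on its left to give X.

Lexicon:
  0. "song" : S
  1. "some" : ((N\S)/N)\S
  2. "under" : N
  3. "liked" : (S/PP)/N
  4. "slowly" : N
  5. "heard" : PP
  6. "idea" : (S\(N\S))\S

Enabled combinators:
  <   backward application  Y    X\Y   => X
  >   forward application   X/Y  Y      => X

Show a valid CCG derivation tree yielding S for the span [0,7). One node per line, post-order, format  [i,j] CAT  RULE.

[0,1] S  lex  "song"
[1,2] ((N\S)/N)\S  lex  "some"
[0,2] (N\S)/N  <  k=1
[2,3] N  lex  "under"
[0,3] N\S  >  k=2
[3,4] (S/PP)/N  lex  "liked"
[4,5] N  lex  "slowly"
[3,5] S/PP  >  k=4
[5,6] PP  lex  "heard"
[3,6] S  >  k=5
[6,7] (S\(N\S))\S  lex  "idea"
[3,7] S\(N\S)  <  k=6
[0,7] S  <  k=3

[0,7] S   <
  [0,3] N\S   >
    [0,2] (N\S)/N   <
      [0,1] "song" : S
      [1,2] "some" : ((N\S)/N)\S
    [2,3] "under" : N
  [3,7] S\(N\S)   <
    [3,6] S   >
      [3,5] S/PP   >
        [3,4] "liked" : (S/PP)/N
        [4,5] "slowly" : N
      [5,6] "heard" : PP
    [6,7] "idea" : (S\(N\S))\S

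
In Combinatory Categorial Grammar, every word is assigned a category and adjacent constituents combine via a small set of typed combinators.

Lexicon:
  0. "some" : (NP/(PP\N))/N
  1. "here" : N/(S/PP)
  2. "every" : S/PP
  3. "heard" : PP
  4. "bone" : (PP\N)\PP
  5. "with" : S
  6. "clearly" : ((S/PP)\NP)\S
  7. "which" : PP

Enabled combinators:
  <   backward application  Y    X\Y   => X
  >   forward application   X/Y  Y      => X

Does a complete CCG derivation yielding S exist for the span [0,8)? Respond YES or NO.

YES

[0,8] S   >
  [0,7] S/PP   <
    [0,5] NP   >
      [0,3] NP/(PP\N)   >
        [0,1] "some" : (NP/(PP\N))/N
        [1,3] N   >
          [1,2] "here" : N/(S/PP)
          [2,3] "every" : S/PP
      [3,5] PP\N   <
        [3,4] "heard" : PP
        [4,5] "bone" : (PP\N)\PP
    [5,7] (S/PP)\NP   <
      [5,6] "with" : S
      [6,7] "clearly" : ((S/PP)\NP)\S
  [7,8] "which" : PP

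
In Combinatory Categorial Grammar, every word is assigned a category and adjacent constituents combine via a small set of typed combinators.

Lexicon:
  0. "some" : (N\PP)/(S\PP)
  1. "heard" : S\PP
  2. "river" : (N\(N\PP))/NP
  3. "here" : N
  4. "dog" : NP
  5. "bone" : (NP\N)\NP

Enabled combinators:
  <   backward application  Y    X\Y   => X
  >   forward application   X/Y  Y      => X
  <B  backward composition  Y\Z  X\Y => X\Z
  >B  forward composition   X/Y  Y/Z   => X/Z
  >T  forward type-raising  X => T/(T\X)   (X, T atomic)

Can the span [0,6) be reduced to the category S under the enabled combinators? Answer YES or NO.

(N\PP)/(S\PP) S\PP (N\(N\PP))/NP N NP (NP\N)\NP
CKY chart[0,6] = {N, N/(N\N), NP/(NP\N), PP/(PP\N), S/(S\N)}; S ∉ chart

NO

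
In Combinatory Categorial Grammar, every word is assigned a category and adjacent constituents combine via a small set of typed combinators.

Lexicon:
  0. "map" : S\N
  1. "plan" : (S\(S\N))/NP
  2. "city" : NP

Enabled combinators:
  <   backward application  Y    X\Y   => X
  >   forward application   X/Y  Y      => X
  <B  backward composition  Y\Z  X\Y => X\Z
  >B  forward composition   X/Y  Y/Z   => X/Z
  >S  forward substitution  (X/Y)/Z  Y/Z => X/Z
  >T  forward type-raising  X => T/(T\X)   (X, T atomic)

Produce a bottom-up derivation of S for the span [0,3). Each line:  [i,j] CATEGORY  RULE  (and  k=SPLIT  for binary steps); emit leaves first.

[0,3] S   <
  [0,1] "map" : S\N
  [1,3] S\(S\N)   >
    [1,2] "plan" : (S\(S\N))/NP
    [2,3] "city" : NP

[0,1] S\N  lex  "map"
[1,2] (S\(S\N))/NP  lex  "plan"
[2,3] NP  lex  "city"
[1,3] S\(S\N)  >  k=2
[0,3] S  <  k=1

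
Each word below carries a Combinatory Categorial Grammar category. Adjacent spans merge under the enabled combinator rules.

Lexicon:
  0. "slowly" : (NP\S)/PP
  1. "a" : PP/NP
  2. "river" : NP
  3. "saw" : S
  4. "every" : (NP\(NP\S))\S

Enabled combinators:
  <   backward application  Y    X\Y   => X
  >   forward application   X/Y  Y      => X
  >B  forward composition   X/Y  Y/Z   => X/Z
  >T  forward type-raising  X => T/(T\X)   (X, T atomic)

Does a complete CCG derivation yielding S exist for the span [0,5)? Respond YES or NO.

NO

(NP\S)/PP PP/NP NP S (NP\(NP\S))\S
CKY chart[0,5] = {N/(N\NP), NP, NP/(NP\NP), PP/(PP\NP), S/(S\NP)}; S ∉ chart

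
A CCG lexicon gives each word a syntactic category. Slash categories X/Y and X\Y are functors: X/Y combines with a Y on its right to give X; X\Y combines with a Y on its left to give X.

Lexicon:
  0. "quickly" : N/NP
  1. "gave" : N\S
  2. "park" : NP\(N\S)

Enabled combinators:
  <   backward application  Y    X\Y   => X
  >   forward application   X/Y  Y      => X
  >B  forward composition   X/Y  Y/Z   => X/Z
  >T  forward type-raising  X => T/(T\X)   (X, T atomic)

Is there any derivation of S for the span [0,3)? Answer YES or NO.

N/NP N\S NP\(N\S)
CKY chart[0,3] = {N, N/(NP\NP), N/(N\N), NP/(NP\N), PP/(PP\N), S/(S\N)}; S ∉ chart

NO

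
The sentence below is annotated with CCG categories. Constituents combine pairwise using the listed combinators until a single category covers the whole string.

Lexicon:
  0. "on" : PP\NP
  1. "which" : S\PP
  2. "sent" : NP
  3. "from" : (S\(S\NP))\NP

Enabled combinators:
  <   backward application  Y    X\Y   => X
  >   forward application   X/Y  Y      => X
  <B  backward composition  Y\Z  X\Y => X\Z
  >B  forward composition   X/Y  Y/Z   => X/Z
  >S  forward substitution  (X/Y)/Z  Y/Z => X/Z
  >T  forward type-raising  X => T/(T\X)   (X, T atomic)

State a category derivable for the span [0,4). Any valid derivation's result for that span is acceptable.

[0,4] S   <
  [0,2] S\NP   <B
    [0,1] "on" : PP\NP
    [1,2] "which" : S\PP
  [2,4] S\(S\NP)   <
    [2,3] "sent" : NP
    [3,4] "from" : (S\(S\NP))\NP

S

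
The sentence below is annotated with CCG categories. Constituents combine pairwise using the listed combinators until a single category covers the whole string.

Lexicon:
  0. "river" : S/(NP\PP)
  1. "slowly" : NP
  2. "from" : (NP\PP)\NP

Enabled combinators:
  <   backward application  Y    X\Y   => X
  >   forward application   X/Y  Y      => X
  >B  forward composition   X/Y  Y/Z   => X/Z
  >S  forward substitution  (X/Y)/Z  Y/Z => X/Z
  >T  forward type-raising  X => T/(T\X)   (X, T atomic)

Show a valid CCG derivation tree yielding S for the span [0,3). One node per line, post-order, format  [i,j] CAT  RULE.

[0,1] S/(NP\PP)  lex  "river"
[1,2] NP  lex  "slowly"
[2,3] (NP\PP)\NP  lex  "from"
[1,3] NP\PP  <  k=2
[0,3] S  >  k=1

[0,3] S   >
  [0,1] "river" : S/(NP\PP)
  [1,3] NP\PP   <
    [1,2] "slowly" : NP
    [2,3] "from" : (NP\PP)\NP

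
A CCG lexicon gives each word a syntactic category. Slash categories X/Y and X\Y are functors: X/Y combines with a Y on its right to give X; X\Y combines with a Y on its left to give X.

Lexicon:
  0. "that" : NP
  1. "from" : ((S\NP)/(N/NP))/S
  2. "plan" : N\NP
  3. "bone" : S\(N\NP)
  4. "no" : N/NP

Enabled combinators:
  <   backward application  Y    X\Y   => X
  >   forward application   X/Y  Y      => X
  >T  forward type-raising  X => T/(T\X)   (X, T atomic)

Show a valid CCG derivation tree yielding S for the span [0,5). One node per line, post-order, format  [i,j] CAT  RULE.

[0,5] S   >
  [0,1] S/(S\NP)   >T
    [0,1] "that" : NP
  [1,5] S\NP   >
    [1,4] (S\NP)/(N/NP)   >
      [1,2] "from" : ((S\NP)/(N/NP))/S
      [2,4] S   <
        [2,3] "plan" : N\NP
        [3,4] "bone" : S\(N\NP)
    [4,5] "no" : N/NP

[0,1] NP  lex  "that"
[0,1] S/(S\NP)  >T
[1,2] ((S\NP)/(N/NP))/S  lex  "from"
[2,3] N\NP  lex  "plan"
[3,4] S\(N\NP)  lex  "bone"
[2,4] S  <  k=3
[1,4] (S\NP)/(N/NP)  >  k=2
[4,5] N/NP  lex  "no"
[1,5] S\NP  >  k=4
[0,5] S  >  k=1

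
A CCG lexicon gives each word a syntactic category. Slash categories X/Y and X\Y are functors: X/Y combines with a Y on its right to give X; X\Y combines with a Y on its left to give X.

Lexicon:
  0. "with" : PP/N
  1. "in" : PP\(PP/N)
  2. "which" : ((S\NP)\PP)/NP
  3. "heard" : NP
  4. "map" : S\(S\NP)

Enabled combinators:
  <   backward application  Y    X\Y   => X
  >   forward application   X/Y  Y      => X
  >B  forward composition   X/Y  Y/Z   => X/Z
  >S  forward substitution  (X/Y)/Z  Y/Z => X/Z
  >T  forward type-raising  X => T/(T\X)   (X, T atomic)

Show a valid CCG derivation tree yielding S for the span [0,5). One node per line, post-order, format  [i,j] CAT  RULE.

[0,5] S   <
  [0,4] S\NP   <
    [0,2] PP   <
      [0,1] "with" : PP/N
      [1,2] "in" : PP\(PP/N)
    [2,4] (S\NP)\PP   >
      [2,3] "which" : ((S\NP)\PP)/NP
      [3,4] "heard" : NP
  [4,5] "map" : S\(S\NP)

[0,1] PP/N  lex  "with"
[1,2] PP\(PP/N)  lex  "in"
[0,2] PP  <  k=1
[2,3] ((S\NP)\PP)/NP  lex  "which"
[3,4] NP  lex  "heard"
[2,4] (S\NP)\PP  >  k=3
[0,4] S\NP  <  k=2
[4,5] S\(S\NP)  lex  "map"
[0,5] S  <  k=4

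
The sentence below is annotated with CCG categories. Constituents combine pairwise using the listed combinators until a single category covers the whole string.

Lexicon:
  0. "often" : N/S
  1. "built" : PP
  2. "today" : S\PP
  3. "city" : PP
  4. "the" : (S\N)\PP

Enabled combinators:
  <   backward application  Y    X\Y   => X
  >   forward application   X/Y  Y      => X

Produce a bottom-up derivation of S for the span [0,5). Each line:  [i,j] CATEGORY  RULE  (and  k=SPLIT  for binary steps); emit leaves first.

[0,5] S   <
  [0,3] N   >
    [0,1] "often" : N/S
    [1,3] S   <
      [1,2] "built" : PP
      [2,3] "today" : S\PP
  [3,5] S\N   <
    [3,4] "city" : PP
    [4,5] "the" : (S\N)\PP

[0,1] N/S  lex  "often"
[1,2] PP  lex  "built"
[2,3] S\PP  lex  "today"
[1,3] S  <  k=2
[0,3] N  >  k=1
[3,4] PP  lex  "city"
[4,5] (S\N)\PP  lex  "the"
[3,5] S\N  <  k=4
[0,5] S  <  k=3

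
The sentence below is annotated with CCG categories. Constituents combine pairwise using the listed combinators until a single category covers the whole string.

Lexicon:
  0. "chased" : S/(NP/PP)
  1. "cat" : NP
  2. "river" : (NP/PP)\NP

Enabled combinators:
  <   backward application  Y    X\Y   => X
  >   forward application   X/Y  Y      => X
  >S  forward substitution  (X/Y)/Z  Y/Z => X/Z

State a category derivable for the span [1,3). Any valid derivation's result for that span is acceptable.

NP/PP

[0,3] S   >
  [0,1] "chased" : S/(NP/PP)
  [1,3] NP/PP   <
    [1,2] "cat" : NP
    [2,3] "river" : (NP/PP)\NP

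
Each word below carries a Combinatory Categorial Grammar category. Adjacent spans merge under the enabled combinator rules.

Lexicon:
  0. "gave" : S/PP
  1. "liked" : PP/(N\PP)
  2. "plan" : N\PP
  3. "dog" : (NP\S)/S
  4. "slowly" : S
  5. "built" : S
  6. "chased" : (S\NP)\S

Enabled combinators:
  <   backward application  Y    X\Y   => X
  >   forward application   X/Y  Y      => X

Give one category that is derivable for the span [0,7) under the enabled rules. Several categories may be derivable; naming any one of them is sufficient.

S

[0,7] S   <
  [0,5] NP   <
    [0,3] S   >
      [0,1] "gave" : S/PP
      [1,3] PP   >
        [1,2] "liked" : PP/(N\PP)
        [2,3] "plan" : N\PP
    [3,5] NP\S   >
      [3,4] "dog" : (NP\S)/S
      [4,5] "slowly" : S
  [5,7] S\NP   <
    [5,6] "built" : S
    [6,7] "chased" : (S\NP)\S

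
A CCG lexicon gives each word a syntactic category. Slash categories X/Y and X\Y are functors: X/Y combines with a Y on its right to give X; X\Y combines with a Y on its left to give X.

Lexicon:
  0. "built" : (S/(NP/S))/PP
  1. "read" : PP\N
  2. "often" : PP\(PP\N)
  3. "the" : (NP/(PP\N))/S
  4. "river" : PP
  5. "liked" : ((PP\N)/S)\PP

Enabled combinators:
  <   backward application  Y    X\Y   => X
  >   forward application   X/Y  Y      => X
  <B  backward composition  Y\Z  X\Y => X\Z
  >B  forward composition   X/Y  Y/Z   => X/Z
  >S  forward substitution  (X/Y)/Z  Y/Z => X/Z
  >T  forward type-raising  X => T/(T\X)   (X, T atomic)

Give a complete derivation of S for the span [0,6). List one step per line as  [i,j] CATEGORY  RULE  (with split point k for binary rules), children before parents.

[0,1] (S/(NP/S))/PP  lex  "built"
[1,2] PP\N  lex  "read"
[2,3] PP\(PP\N)  lex  "often"
[1,3] PP  <  k=2
[0,3] S/(NP/S)  >  k=1
[3,4] (NP/(PP\N))/S  lex  "the"
[4,5] PP  lex  "river"
[5,6] ((PP\N)/S)\PP  lex  "liked"
[4,6] (PP\N)/S  <  k=5
[3,6] NP/S  >S  k=4
[0,6] S  >  k=3

[0,6] S   >
  [0,3] S/(NP/S)   >
    [0,1] "built" : (S/(NP/S))/PP
    [1,3] PP   <
      [1,2] "read" : PP\N
      [2,3] "often" : PP\(PP\N)
  [3,6] NP/S   >S
    [3,4] "the" : (NP/(PP\N))/S
    [4,6] (PP\N)/S   <
      [4,5] "river" : PP
      [5,6] "liked" : ((PP\N)/S)\PP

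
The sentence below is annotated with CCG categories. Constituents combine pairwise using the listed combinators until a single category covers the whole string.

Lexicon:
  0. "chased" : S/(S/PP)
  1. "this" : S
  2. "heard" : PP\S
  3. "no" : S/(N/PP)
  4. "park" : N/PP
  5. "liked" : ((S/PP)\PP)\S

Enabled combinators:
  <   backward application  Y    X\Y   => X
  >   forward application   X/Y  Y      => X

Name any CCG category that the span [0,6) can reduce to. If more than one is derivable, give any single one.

S

[0,6] S   >
  [0,1] "chased" : S/(S/PP)
  [1,6] S/PP   <
    [1,3] PP   <
      [1,2] "this" : S
      [2,3] "heard" : PP\S
    [3,6] (S/PP)\PP   <
      [3,5] S   >
        [3,4] "no" : S/(N/PP)
        [4,5] "park" : N/PP
      [5,6] "liked" : ((S/PP)\PP)\S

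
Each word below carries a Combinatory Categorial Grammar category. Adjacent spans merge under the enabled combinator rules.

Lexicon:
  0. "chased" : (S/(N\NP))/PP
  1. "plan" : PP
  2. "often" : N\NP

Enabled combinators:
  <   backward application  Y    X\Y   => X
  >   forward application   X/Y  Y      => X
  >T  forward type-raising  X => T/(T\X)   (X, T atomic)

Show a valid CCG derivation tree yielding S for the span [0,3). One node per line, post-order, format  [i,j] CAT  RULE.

[0,1] (S/(N\NP))/PP  lex  "chased"
[1,2] PP  lex  "plan"
[0,2] S/(N\NP)  >  k=1
[2,3] N\NP  lex  "often"
[0,3] S  >  k=2

[0,3] S   >
  [0,2] S/(N\NP)   >
    [0,1] "chased" : (S/(N\NP))/PP
    [1,2] "plan" : PP
  [2,3] "often" : N\NP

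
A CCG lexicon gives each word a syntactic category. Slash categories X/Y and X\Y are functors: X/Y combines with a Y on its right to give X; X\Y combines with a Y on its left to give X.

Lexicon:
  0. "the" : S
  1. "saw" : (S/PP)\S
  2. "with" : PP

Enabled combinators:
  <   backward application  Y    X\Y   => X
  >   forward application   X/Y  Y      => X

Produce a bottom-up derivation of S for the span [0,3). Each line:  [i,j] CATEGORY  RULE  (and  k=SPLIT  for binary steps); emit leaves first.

[0,1] S  lex  "the"
[1,2] (S/PP)\S  lex  "saw"
[0,2] S/PP  <  k=1
[2,3] PP  lex  "with"
[0,3] S  >  k=2

[0,3] S   >
  [0,2] S/PP   <
    [0,1] "the" : S
    [1,2] "saw" : (S/PP)\S
  [2,3] "with" : PP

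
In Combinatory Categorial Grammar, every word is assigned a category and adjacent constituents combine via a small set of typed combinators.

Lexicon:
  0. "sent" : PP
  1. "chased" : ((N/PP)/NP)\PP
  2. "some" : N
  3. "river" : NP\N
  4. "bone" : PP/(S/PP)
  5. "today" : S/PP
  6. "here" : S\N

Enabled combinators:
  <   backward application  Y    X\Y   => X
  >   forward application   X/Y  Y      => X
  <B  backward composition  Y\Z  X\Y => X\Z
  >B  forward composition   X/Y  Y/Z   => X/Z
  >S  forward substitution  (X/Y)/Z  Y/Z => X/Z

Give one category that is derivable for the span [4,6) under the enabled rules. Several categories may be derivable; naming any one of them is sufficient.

PP

[0,7] S   <
  [0,6] N   >
    [0,4] N/PP   >
      [0,2] (N/PP)/NP   <
        [0,1] "sent" : PP
        [1,2] "chased" : ((N/PP)/NP)\PP
      [2,4] NP   <
        [2,3] "some" : N
        [3,4] "river" : NP\N
    [4,6] PP   >
      [4,5] "bone" : PP/(S/PP)
      [5,6] "today" : S/PP
  [6,7] "here" : S\N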